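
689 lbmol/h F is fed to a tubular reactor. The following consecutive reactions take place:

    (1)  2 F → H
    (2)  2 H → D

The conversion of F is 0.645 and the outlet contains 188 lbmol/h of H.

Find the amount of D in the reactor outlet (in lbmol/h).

17.1 lbmol/h

Conversion of F: F consumed = 2ξ₁ = 0.645 × 689 → ξ₁ = 222.2 lbmol/h.
H balance: n_H = 0 + 1ξ₁ − 2ξ₂ = 188 → ξ₂ = (1·222.2 − 188)/2 = 17.1 lbmol/h.
Outlet amounts (n = n₀ + Σ ν·ξ):
  F: 689 − 2(222.2) = 244.6
  H: 0 + 1(222.2) − 2(17.1) = 188
  D: 0 + 1(17.1) = 17.1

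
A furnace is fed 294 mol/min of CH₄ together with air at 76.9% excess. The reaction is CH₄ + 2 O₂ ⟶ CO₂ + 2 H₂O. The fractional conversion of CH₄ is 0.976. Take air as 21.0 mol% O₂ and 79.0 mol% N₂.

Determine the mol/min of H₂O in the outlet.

574 mol/min

Stoichiometric O₂ = 2 × 294 = 588 mol/min; O₂ fed = 588 × 1.769 = 1040 mol/min.
N₂ fed = 1040 × 79/21 = 3913 mol/min.
Fuel reacted = 0.976 × 294 → ξ = 286.9 mol/min.
Outlet (n = n₀ + ν ξ):
  CH₄: 294 − 1(286.9) = 7.056
  O₂: 1040 − 2(286.9) = 466.3
  N₂: 3913 (inert)
  CO₂: 0 + 1(286.9) = 286.9
  H₂O: 0 + 2(286.9) = 573.9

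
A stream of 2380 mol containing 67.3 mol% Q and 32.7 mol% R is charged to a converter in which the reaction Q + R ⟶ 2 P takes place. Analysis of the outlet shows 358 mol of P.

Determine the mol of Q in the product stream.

For P: n = n₀ + 2ξ → 358 = 0 + 2ξ, giving ξ = 179 mol.
Outlet amounts (n = n₀ + ν ξ):
  Q: 1602 − 1(179) = 1423
  R: 778.3 − 1(179) = 599.3
  P: 0 + 2(179) = 358

1420 mol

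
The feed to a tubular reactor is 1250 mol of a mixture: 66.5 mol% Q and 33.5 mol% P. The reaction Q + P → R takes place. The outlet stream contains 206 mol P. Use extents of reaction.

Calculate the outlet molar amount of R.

For P: n = n₀ − 1ξ → 206 = 418.8 − 1ξ, giving ξ = 212.8 mol.
Outlet amounts (n = n₀ + ν ξ):
  Q: 831.2 − 1(212.8) = 618.5
  P: 418.8 − 1(212.8) = 206
  R: 0 + 1(212.8) = 212.8

213 mol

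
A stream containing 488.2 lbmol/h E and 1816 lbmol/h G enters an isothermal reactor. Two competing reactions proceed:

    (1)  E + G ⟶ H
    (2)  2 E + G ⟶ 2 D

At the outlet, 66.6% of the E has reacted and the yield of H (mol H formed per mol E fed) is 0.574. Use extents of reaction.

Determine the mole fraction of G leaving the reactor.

0.756

Yield of H: 1ξ₁ / 488.2 = 0.574 → ξ₁ = 280.2 lbmol/h.
Conversion of E: 1ξ₁ + 2ξ₂ = 0.666 × 488.2 = 325.1 → ξ₂ = 22.46 lbmol/h.
Outlet amounts (n = n₀ + Σ ν·ξ):
  E: 488.2 − 1(280.2) − 2(22.46) = 163.1
  G: 1816 − 1(280.2) − 1(22.46) = 1513
  H: 0 + 1(280.2) = 280.2
  D: 0 + 2(22.46) = 44.91
Total out = 2002 lbmol/h; y_G = 1513 / 2002 = 0.7561.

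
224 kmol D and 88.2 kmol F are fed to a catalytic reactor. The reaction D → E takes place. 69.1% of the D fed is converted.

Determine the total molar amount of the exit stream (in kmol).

312 kmol

D reacted = 0.691 × 224 = 154.8 kmol; ν_D = −1, so ξ = 154.8/1 = 154.8 kmol.
Outlet amounts (n = n₀ + ν ξ):
  D: 224 − 1(154.8) = 69.22
  E: 0 + 1(154.8) = 154.8
  F: 88.2 (inert)
Total out = 69.22 + 154.8 + 88.2 = 312.2 kmol.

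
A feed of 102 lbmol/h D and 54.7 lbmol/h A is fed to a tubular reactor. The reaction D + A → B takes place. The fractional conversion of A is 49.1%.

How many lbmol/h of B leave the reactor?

A reacted = 0.491 × 54.7 = 26.86 lbmol/h; ν_A = −1, so ξ = 26.86/1 = 26.86 lbmol/h.
Outlet amounts (n = n₀ + ν ξ):
  D: 102 − 1(26.86) = 75.14
  A: 54.7 − 1(26.86) = 27.84
  B: 0 + 1(26.86) = 26.86

26.9 lbmol/h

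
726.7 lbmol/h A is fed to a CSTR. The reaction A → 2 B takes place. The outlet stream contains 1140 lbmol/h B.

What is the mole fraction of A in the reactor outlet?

For B: n = n₀ + 2ξ → 1140 = 0 + 2ξ, giving ξ = 570 lbmol/h.
Outlet amounts (n = n₀ + ν ξ):
  A: 726.7 − 1(570) = 156.7
  B: 0 + 2(570) = 1140
Total out = 1297 lbmol/h; y_A = 156.7 / 1297 = 0.1208.

0.121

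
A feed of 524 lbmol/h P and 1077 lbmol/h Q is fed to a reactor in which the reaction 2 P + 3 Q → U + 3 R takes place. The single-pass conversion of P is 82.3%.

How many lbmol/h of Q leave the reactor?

430 lbmol/h

P reacted = 0.823 × 524 = 431.3 lbmol/h; ν_P = −2, so ξ = 431.3/2 = 215.6 lbmol/h.
Outlet amounts (n = n₀ + ν ξ):
  P: 524 − 2(215.6) = 92.75
  Q: 1077 − 3(215.6) = 430.1
  U: 0 + 1(215.6) = 215.6
  R: 0 + 3(215.6) = 646.9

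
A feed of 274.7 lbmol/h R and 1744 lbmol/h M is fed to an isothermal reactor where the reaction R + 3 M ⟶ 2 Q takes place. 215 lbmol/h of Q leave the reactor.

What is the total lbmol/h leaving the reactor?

For Q: n = n₀ + 2ξ → 215 = 0 + 2ξ, giving ξ = 107.5 lbmol/h.
Outlet amounts (n = n₀ + ν ξ):
  R: 274.7 − 1(107.5) = 167.2
  M: 1744 − 3(107.5) = 1422
  Q: 0 + 2(107.5) = 215
Total out = 167.2 + 1422 + 215 = 1804 lbmol/h.

1800 lbmol/h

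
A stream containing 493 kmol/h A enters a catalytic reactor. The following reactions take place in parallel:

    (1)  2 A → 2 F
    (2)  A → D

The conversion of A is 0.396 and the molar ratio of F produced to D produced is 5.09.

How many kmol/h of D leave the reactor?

Conversion of A: A consumed = 0.396 × 493 = 195.2 kmol/h = 2ξ₁ + 1ξ₂.
Selectivity: 2ξ₁ / (1ξ₂) = 5.09 → ξ₁ = 2.545 ξ₂.
Substitute: (2·2.545 + 1) ξ₂ = 195.2 → ξ₂ = 32.06 kmol/h, ξ₁ = 81.59 kmol/h.
Outlet amounts (n = n₀ + Σ ν·ξ):
  A: 493 − 2(81.59) − 1(32.06) = 297.8
  F: 0 + 2(81.59) = 163.2
  D: 0 + 1(32.06) = 32.06

32.1 kmol/h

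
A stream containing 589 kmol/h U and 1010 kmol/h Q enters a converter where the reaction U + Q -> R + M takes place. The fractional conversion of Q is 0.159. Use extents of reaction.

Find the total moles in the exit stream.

1600 kmol/h

Q reacted = 0.159 × 1010 = 160.6 kmol/h; ν_Q = −1, so ξ = 160.6/1 = 160.6 kmol/h.
Outlet amounts (n = n₀ + ν ξ):
  U: 589 − 1(160.6) = 428.4
  Q: 1010 − 1(160.6) = 849.4
  R: 0 + 1(160.6) = 160.6
  M: 0 + 1(160.6) = 160.6
Total out = 428.4 + 849.4 + 160.6 + 160.6 = 1599 kmol/h.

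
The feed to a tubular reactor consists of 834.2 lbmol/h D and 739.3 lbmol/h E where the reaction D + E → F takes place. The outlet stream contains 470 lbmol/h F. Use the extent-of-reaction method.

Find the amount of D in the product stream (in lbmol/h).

For F: n = n₀ + 1ξ → 470 = 0 + 1ξ, giving ξ = 470 lbmol/h.
Outlet amounts (n = n₀ + ν ξ):
  D: 834.2 − 1(470) = 364.2
  E: 739.3 − 1(470) = 269.3
  F: 0 + 1(470) = 470

364 lbmol/h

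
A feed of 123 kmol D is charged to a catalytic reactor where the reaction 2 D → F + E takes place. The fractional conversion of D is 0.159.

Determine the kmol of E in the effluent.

9.78 kmol

D reacted = 0.159 × 123 = 19.56 kmol; ν_D = −2, so ξ = 19.56/2 = 9.778 kmol.
Outlet amounts (n = n₀ + ν ξ):
  D: 123 − 2(9.778) = 103.4
  F: 0 + 1(9.778) = 9.778
  E: 0 + 1(9.778) = 9.778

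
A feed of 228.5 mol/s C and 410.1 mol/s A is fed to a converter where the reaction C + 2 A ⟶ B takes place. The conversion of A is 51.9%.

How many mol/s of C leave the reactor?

A reacted = 0.519 × 410.1 = 212.8 mol/s; ν_A = −2, so ξ = 212.8/2 = 106.4 mol/s.
Outlet amounts (n = n₀ + ν ξ):
  C: 228.5 − 1(106.4) = 122.1
  A: 410.1 − 2(106.4) = 197.3
  B: 0 + 1(106.4) = 106.4

122 mol/s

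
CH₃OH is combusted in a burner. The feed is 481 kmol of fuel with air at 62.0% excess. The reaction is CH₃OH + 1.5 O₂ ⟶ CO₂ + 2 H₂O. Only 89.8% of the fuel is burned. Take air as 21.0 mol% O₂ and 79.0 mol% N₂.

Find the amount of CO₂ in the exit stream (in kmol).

432 kmol

Stoichiometric O₂ = 1.5 × 481 = 721.5 kmol; O₂ fed = 721.5 × 1.620 = 1169 kmol.
N₂ fed = 1169 × 79/21 = 4397 kmol.
Fuel reacted = 0.898 × 481 → ξ = 431.9 kmol.
Outlet (n = n₀ + ν ξ):
  CH₃OH: 481 − 1(431.9) = 49.06
  O₂: 1169 − 1.5(431.9) = 520.9
  N₂: 4397 (inert)
  CO₂: 0 + 1(431.9) = 431.9
  H₂O: 0 + 2(431.9) = 863.9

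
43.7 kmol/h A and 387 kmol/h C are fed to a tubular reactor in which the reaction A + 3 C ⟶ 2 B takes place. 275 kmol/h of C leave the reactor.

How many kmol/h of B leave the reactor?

For C: n = n₀ − 3ξ → 275 = 387 − 3ξ, giving ξ = 37.33 kmol/h.
Outlet amounts (n = n₀ + ν ξ):
  A: 43.7 − 1(37.33) = 6.367
  C: 387 − 3(37.33) = 275
  B: 0 + 2(37.33) = 74.67

74.7 kmol/h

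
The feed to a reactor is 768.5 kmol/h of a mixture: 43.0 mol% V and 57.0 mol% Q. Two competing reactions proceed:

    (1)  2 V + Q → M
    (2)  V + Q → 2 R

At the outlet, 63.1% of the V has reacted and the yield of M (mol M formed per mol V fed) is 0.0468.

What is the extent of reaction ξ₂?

Yield of M: 1ξ₁ / 330.5 = 0.0468 → ξ₁ = 15.47 kmol/h.
Conversion of V: 2ξ₁ + 1ξ₂ = 0.631 × 330.5 = 208.5 → ξ₂ = 177.6 kmol/h.
Outlet amounts (n = n₀ + Σ ν·ξ):
  V: 330.5 − 2(15.47) − 1(177.6) = 121.9
  Q: 438 − 1(15.47) − 1(177.6) = 245
  M: 0 + 1(15.47) = 15.47
  R: 0 + 2(177.6) = 355.2

ξ₂ = 178 kmol/h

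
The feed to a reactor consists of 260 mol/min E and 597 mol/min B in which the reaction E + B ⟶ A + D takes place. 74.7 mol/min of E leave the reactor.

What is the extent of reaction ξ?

ξ = 185 mol/min

For E: n = n₀ − 1ξ → 74.7 = 260 − 1ξ, giving ξ = 185.3 mol/min.
Outlet amounts (n = n₀ + ν ξ):
  E: 260 − 1(185.3) = 74.7
  B: 597 − 1(185.3) = 411.7
  A: 0 + 1(185.3) = 185.3
  D: 0 + 1(185.3) = 185.3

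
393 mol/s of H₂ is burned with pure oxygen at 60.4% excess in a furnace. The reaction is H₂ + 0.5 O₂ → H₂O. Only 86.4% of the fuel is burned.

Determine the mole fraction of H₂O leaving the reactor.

0.631

Stoichiometric O₂ = 0.5 × 393 = 196.5 mol/s; O₂ fed = 196.5 × 1.604 = 315.2 mol/s.
Fuel reacted = 0.864 × 393 → ξ = 339.6 mol/s.
Outlet (n = n₀ + ν ξ):
  H₂: 393 − 1(339.6) = 53.45
  O₂: 315.2 − 0.5(339.6) = 145.4
  H₂O: 0 + 1(339.6) = 339.6
Total out = 538.4 mol/s; y_H₂O = 339.6 / 538.4 = 0.6307.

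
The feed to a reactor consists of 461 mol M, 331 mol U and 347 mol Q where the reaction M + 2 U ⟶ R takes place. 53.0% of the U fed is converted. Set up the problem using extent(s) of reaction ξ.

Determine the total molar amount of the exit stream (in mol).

964 mol

U reacted = 0.53 × 331 = 175.4 mol; ν_U = −2, so ξ = 175.4/2 = 87.72 mol.
Outlet amounts (n = n₀ + ν ξ):
  M: 461 − 1(87.72) = 373.3
  U: 331 − 2(87.72) = 155.6
  R: 0 + 1(87.72) = 87.72
  Q: 347 (inert)
Total out = 373.3 + 155.6 + 87.72 + 347 = 963.6 mol.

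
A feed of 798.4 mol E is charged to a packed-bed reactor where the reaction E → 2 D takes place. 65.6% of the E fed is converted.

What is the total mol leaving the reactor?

E reacted = 0.656 × 798.4 = 523.8 mol; ν_E = −1, so ξ = 523.8/1 = 523.8 mol.
Outlet amounts (n = n₀ + ν ξ):
  E: 798.4 − 1(523.8) = 274.6
  D: 0 + 2(523.8) = 1048
Total out = 274.6 + 1048 = 1322 mol.

1320 mol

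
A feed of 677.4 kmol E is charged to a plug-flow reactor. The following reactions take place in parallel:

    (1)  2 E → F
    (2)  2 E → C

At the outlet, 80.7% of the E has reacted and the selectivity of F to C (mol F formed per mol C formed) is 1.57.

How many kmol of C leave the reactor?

Conversion of E: E consumed = 0.807 × 677.4 = 546.7 kmol = 2ξ₁ + 2ξ₂.
Selectivity: 1ξ₁ / (1ξ₂) = 1.57 → ξ₁ = 1.57 ξ₂.
Substitute: (2·1.57 + 2) ξ₂ = 546.7 → ξ₂ = 106.4 kmol, ξ₁ = 167 kmol.
Outlet amounts (n = n₀ + Σ ν·ξ):
  E: 677.4 − 2(167) − 2(106.4) = 130.7
  F: 0 + 1(167) = 167
  C: 0 + 1(106.4) = 106.4

106 kmol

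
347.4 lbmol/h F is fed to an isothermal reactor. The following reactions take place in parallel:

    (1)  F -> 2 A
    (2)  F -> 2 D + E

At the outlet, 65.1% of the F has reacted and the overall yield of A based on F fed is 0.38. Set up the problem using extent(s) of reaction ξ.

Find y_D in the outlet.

0.437

Yield of A: 2ξ₁ / 347.4 = 0.38 → ξ₁ = 66.01 lbmol/h.
Conversion of F: 1ξ₁ + 1ξ₂ = 0.651 × 347.4 = 226.2 → ξ₂ = 160.2 lbmol/h.
Outlet amounts (n = n₀ + Σ ν·ξ):
  F: 347.4 − 1(66.01) − 1(160.2) = 121.2
  A: 0 + 2(66.01) = 132
  D: 0 + 2(160.2) = 320.3
  E: 0 + 1(160.2) = 160.2
Total out = 733.7 lbmol/h; y_D = 320.3 / 733.7 = 0.4366.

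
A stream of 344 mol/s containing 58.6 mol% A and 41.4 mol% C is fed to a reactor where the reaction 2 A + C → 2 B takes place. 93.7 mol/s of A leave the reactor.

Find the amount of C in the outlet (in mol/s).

For A: n = n₀ − 2ξ → 93.7 = 201.6 − 2ξ, giving ξ = 53.94 mol/s.
Outlet amounts (n = n₀ + ν ξ):
  A: 201.6 − 2(53.94) = 93.7
  C: 142.4 − 1(53.94) = 88.47
  B: 0 + 2(53.94) = 107.9

88.5 mol/s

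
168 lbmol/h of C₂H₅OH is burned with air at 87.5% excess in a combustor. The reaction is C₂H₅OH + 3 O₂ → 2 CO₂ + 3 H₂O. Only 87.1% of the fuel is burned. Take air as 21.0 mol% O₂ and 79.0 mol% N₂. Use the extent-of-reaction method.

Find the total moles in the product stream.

Stoichiometric O₂ = 3 × 168 = 504 lbmol/h; O₂ fed = 504 × 1.875 = 945 lbmol/h.
N₂ fed = 945 × 79/21 = 3555 lbmol/h.
Fuel reacted = 0.871 × 168 → ξ = 146.3 lbmol/h.
Outlet (n = n₀ + ν ξ):
  C₂H₅OH: 168 − 1(146.3) = 21.67
  O₂: 945 − 3(146.3) = 506
  N₂: 3555 (inert)
  CO₂: 0 + 2(146.3) = 292.7
  H₂O: 0 + 3(146.3) = 439
Total out = 21.67 + 506 + 3555 + 292.7 + 439 = 4814 lbmol/h.

4810 lbmol/h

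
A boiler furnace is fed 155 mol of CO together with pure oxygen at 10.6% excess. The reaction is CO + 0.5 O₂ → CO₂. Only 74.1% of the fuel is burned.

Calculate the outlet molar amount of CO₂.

Stoichiometric O₂ = 0.5 × 155 = 77.5 mol; O₂ fed = 77.5 × 1.106 = 85.72 mol.
Fuel reacted = 0.741 × 155 → ξ = 114.9 mol.
Outlet (n = n₀ + ν ξ):
  CO: 155 − 1(114.9) = 40.14
  O₂: 85.72 − 0.5(114.9) = 28.29
  CO₂: 0 + 1(114.9) = 114.9

115 mol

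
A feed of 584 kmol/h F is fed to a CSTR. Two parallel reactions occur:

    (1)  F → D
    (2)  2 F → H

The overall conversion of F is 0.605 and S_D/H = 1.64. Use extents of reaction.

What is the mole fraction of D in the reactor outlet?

0.327

Conversion of F: F consumed = 0.605 × 584 = 353.3 kmol/h = 1ξ₁ + 2ξ₂.
Selectivity: 1ξ₁ / (1ξ₂) = 1.64 → ξ₁ = 1.64 ξ₂.
Substitute: (1·1.64 + 2) ξ₂ = 353.3 → ξ₂ = 97.07 kmol/h, ξ₁ = 159.2 kmol/h.
Outlet amounts (n = n₀ + Σ ν·ξ):
  F: 584 − 1(159.2) − 2(97.07) = 230.7
  D: 0 + 1(159.2) = 159.2
  H: 0 + 1(97.07) = 97.07
Total out = 486.9 kmol/h; y_D = 159.2 / 486.9 = 0.3269.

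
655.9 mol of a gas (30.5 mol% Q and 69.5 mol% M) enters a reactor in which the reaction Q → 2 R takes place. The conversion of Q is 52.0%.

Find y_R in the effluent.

0.274

Q reacted = 0.52 × 200 = 104 mol; ν_Q = −1, so ξ = 104/1 = 104 mol.
Outlet amounts (n = n₀ + ν ξ):
  Q: 200 − 1(104) = 96.02
  R: 0 + 2(104) = 208.1
  M: 455.9 (inert)
Total out = 759.9 mol; y_R = 208.1 / 759.9 = 0.2738.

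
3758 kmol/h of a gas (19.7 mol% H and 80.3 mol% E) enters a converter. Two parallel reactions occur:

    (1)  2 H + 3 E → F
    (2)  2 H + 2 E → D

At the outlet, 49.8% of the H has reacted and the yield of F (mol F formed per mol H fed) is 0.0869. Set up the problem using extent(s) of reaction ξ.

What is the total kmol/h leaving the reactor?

3140 kmol/h

Yield of F: 1ξ₁ / 740.3 = 0.0869 → ξ₁ = 64.33 kmol/h.
Conversion of H: 2ξ₁ + 2ξ₂ = 0.498 × 740.3 = 368.7 → ξ₂ = 120 kmol/h.
Outlet amounts (n = n₀ + Σ ν·ξ):
  H: 740.3 − 2(64.33) − 2(120) = 371.6
  E: 3018 − 3(64.33) − 2(120) = 2585
  F: 0 + 1(64.33) = 64.33
  D: 0 + 1(120) = 120
Total out = 371.6 + 2585 + 64.33 + 120 = 3141 kmol/h.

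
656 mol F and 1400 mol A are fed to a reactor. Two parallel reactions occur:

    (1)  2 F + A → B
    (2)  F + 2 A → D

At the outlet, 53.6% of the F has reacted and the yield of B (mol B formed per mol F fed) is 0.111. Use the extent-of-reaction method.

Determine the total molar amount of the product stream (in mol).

1500 mol

Yield of B: 1ξ₁ / 656 = 0.111 → ξ₁ = 72.82 mol.
Conversion of F: 2ξ₁ + 1ξ₂ = 0.536 × 656 = 351.6 → ξ₂ = 206 mol.
Outlet amounts (n = n₀ + Σ ν·ξ):
  F: 656 − 2(72.82) − 1(206) = 304.4
  A: 1400 − 1(72.82) − 2(206) = 915.2
  B: 0 + 1(72.82) = 72.82
  D: 0 + 1(206) = 206
Total out = 304.4 + 915.2 + 72.82 + 206 = 1498 mol.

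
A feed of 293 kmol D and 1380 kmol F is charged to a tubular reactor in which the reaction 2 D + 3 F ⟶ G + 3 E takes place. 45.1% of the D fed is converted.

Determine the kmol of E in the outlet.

198 kmol

D reacted = 0.451 × 293 = 132.1 kmol; ν_D = −2, so ξ = 132.1/2 = 66.07 kmol.
Outlet amounts (n = n₀ + ν ξ):
  D: 293 − 2(66.07) = 160.9
  F: 1380 − 3(66.07) = 1182
  G: 0 + 1(66.07) = 66.07
  E: 0 + 3(66.07) = 198.2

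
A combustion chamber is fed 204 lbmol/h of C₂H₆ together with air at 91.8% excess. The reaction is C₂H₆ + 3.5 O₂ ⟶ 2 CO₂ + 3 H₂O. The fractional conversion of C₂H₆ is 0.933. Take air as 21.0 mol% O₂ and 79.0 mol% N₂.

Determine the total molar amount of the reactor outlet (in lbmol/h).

Stoichiometric O₂ = 3.5 × 204 = 714 lbmol/h; O₂ fed = 714 × 1.918 = 1369 lbmol/h.
N₂ fed = 1369 × 79/21 = 5152 lbmol/h.
Fuel reacted = 0.933 × 204 → ξ = 190.3 lbmol/h.
Outlet (n = n₀ + ν ξ):
  C₂H₆: 204 − 1(190.3) = 13.67
  O₂: 1369 − 3.5(190.3) = 703.3
  N₂: 5152 (inert)
  CO₂: 0 + 2(190.3) = 380.7
  H₂O: 0 + 3(190.3) = 571
Total out = 13.67 + 703.3 + 5152 + 380.7 + 571 = 6820 lbmol/h.

6820 lbmol/h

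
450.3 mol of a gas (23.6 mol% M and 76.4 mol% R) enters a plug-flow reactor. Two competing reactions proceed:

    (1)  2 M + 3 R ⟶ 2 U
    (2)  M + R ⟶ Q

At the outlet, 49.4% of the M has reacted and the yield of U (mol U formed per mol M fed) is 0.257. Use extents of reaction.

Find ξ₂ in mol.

Yield of U: 2ξ₁ / 106.3 = 0.257 → ξ₁ = 13.66 mol.
Conversion of M: 2ξ₁ + 1ξ₂ = 0.494 × 106.3 = 52.5 → ξ₂ = 25.19 mol.
Outlet amounts (n = n₀ + Σ ν·ξ):
  M: 106.3 − 2(13.66) − 1(25.19) = 53.77
  R: 344 − 3(13.66) − 1(25.19) = 277.9
  U: 0 + 2(13.66) = 27.31
  Q: 0 + 1(25.19) = 25.19

ξ₂ = 25.2 mol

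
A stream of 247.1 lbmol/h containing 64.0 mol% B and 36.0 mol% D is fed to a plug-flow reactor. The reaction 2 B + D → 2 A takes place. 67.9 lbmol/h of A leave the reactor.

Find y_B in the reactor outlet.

For A: n = n₀ + 2ξ → 67.9 = 0 + 2ξ, giving ξ = 33.95 lbmol/h.
Outlet amounts (n = n₀ + ν ξ):
  B: 158.1 − 2(33.95) = 90.24
  D: 88.96 − 1(33.95) = 55.01
  A: 0 + 2(33.95) = 67.9
Total out = 213.2 lbmol/h; y_B = 90.24 / 213.2 = 0.4234.

0.423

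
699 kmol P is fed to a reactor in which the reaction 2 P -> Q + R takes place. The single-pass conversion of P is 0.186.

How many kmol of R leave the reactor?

P reacted = 0.186 × 699 = 130 kmol; ν_P = −2, so ξ = 130/2 = 65.01 kmol.
Outlet amounts (n = n₀ + ν ξ):
  P: 699 − 2(65.01) = 569
  Q: 0 + 1(65.01) = 65.01
  R: 0 + 1(65.01) = 65.01

65 kmol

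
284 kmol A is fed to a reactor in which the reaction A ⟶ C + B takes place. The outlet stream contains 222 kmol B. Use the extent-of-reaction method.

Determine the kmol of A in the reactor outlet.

For B: n = n₀ + 1ξ → 222 = 0 + 1ξ, giving ξ = 222 kmol.
Outlet amounts (n = n₀ + ν ξ):
  A: 284 − 1(222) = 62
  C: 0 + 1(222) = 222
  B: 0 + 1(222) = 222

62 kmol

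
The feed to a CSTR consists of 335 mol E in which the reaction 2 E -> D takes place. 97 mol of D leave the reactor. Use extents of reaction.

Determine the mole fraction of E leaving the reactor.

For D: n = n₀ + 1ξ → 97 = 0 + 1ξ, giving ξ = 97 mol.
Outlet amounts (n = n₀ + ν ξ):
  E: 335 − 2(97) = 141
  D: 0 + 1(97) = 97
Total out = 238 mol; y_E = 141 / 238 = 0.5924.

0.592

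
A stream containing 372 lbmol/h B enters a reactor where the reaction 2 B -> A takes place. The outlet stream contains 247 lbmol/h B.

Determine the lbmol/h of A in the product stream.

62.5 lbmol/h

For B: n = n₀ − 2ξ → 247 = 372 − 2ξ, giving ξ = 62.5 lbmol/h.
Outlet amounts (n = n₀ + ν ξ):
  B: 372 − 2(62.5) = 247
  A: 0 + 1(62.5) = 62.5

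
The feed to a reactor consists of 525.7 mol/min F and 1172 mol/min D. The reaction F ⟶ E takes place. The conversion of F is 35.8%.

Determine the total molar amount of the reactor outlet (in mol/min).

1700 mol/min

F reacted = 0.358 × 525.7 = 188.2 mol/min; ν_F = −1, so ξ = 188.2/1 = 188.2 mol/min.
Outlet amounts (n = n₀ + ν ξ):
  F: 525.7 − 1(188.2) = 337.5
  E: 0 + 1(188.2) = 188.2
  D: 1172 (inert)
Total out = 337.5 + 188.2 + 1172 = 1698 mol/min.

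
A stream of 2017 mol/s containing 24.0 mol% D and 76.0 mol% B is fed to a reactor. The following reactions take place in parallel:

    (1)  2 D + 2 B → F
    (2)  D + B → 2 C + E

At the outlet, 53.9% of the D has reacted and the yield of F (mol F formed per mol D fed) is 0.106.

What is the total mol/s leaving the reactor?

2020 mol/s

Yield of F: 1ξ₁ / 484.1 = 0.106 → ξ₁ = 51.31 mol/s.
Conversion of D: 2ξ₁ + 1ξ₂ = 0.539 × 484.1 = 260.9 → ξ₂ = 158.3 mol/s.
Outlet amounts (n = n₀ + Σ ν·ξ):
  D: 484.1 − 2(51.31) − 1(158.3) = 223.2
  B: 1533 − 2(51.31) − 1(158.3) = 1272
  F: 0 + 1(51.31) = 51.31
  C: 0 + 2(158.3) = 316.6
  E: 0 + 1(158.3) = 158.3
Total out = 223.2 + 1272 + 51.31 + 316.6 + 158.3 = 2021 mol/s.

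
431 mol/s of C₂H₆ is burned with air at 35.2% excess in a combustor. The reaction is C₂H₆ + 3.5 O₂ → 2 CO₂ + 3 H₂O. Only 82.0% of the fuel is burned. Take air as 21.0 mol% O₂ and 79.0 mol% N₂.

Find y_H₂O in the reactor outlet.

0.103

Stoichiometric O₂ = 3.5 × 431 = 1508 mol/s; O₂ fed = 1508 × 1.352 = 2039 mol/s.
N₂ fed = 2039 × 79/21 = 7672 mol/s.
Fuel reacted = 0.82 × 431 → ξ = 353.4 mol/s.
Outlet (n = n₀ + ν ξ):
  C₂H₆: 431 − 1(353.4) = 77.58
  O₂: 2039 − 3.5(353.4) = 802.5
  N₂: 7672 (inert)
  CO₂: 0 + 2(353.4) = 706.8
  H₂O: 0 + 3(353.4) = 1060
Total out = 10320 mol/s; y_H₂O = 1060 / 10320 = 0.1027.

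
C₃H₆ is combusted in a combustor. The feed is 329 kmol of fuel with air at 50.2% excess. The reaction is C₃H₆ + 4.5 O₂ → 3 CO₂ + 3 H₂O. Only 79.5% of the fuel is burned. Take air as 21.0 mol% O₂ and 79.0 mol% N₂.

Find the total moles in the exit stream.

11000 kmol

Stoichiometric O₂ = 4.5 × 329 = 1480 kmol; O₂ fed = 1480 × 1.502 = 2224 kmol.
N₂ fed = 2224 × 79/21 = 8365 kmol.
Fuel reacted = 0.795 × 329 → ξ = 261.6 kmol.
Outlet (n = n₀ + ν ξ):
  C₃H₆: 329 − 1(261.6) = 67.44
  O₂: 2224 − 4.5(261.6) = 1047
  N₂: 8365 (inert)
  CO₂: 0 + 3(261.6) = 784.7
  H₂O: 0 + 3(261.6) = 784.7
Total out = 67.44 + 1047 + 8365 + 784.7 + 784.7 = 11050 kmol.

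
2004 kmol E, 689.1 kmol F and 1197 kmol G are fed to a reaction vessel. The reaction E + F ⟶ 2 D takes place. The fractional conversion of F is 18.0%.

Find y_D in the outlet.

F reacted = 0.18 × 689.1 = 124 kmol; ν_F = −1, so ξ = 124/1 = 124 kmol.
Outlet amounts (n = n₀ + ν ξ):
  E: 2004 − 1(124) = 1880
  F: 689.1 − 1(124) = 565.1
  D: 0 + 2(124) = 248.1
  G: 1197 (inert)
Total out = 3890 kmol; y_D = 248.1 / 3890 = 0.06377.

0.0638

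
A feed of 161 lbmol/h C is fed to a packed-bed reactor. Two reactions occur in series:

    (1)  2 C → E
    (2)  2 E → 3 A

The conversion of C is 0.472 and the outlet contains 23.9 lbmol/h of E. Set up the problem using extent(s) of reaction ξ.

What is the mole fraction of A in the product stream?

0.163

Conversion of C: C consumed = 2ξ₁ = 0.472 × 161 → ξ₁ = 38 lbmol/h.
E balance: n_E = 0 + 1ξ₁ − 2ξ₂ = 23.9 → ξ₂ = (1·38 − 23.9)/2 = 7.048 lbmol/h.
Outlet amounts (n = n₀ + Σ ν·ξ):
  C: 161 − 2(38) = 85.01
  E: 0 + 1(38) − 2(7.048) = 23.9
  A: 0 + 3(7.048) = 21.14
Total out = 130.1 lbmol/h; y_A = 21.14 / 130.1 = 0.1626.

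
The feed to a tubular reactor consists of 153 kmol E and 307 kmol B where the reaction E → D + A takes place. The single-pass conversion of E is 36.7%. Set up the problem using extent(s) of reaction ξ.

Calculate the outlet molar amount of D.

E reacted = 0.367 × 153 = 56.15 kmol; ν_E = −1, so ξ = 56.15/1 = 56.15 kmol.
Outlet amounts (n = n₀ + ν ξ):
  E: 153 − 1(56.15) = 96.85
  D: 0 + 1(56.15) = 56.15
  A: 0 + 1(56.15) = 56.15
  B: 307 (inert)

56.2 kmol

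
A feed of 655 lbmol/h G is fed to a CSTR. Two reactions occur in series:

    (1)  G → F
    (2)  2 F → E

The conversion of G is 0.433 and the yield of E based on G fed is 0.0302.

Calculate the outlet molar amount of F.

Conversion of G: G consumed = 1ξ₁ = 0.433 × 655 → ξ₁ = 283.6 lbmol/h.
Yield of E: 1ξ₂ / 655 = 0.0302 → ξ₂ = 19.78 lbmol/h.
Outlet amounts (n = n₀ + Σ ν·ξ):
  G: 655 − 1(283.6) = 371.4
  F: 0 + 1(283.6) − 2(19.78) = 244.1
  E: 0 + 1(19.78) = 19.78

244 lbmol/h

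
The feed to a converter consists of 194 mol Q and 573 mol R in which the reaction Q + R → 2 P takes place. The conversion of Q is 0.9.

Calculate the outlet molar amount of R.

398 mol

Q reacted = 0.9 × 194 = 174.6 mol; ν_Q = −1, so ξ = 174.6/1 = 174.6 mol.
Outlet amounts (n = n₀ + ν ξ):
  Q: 194 − 1(174.6) = 19.4
  R: 573 − 1(174.6) = 398.4
  P: 0 + 2(174.6) = 349.2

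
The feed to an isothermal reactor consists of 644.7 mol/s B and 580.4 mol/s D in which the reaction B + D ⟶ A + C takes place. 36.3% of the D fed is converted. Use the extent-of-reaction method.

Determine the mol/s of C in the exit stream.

D reacted = 0.363 × 580.4 = 210.7 mol/s; ν_D = −1, so ξ = 210.7/1 = 210.7 mol/s.
Outlet amounts (n = n₀ + ν ξ):
  B: 644.7 − 1(210.7) = 434
  D: 580.4 − 1(210.7) = 369.7
  A: 0 + 1(210.7) = 210.7
  C: 0 + 1(210.7) = 210.7

211 mol/s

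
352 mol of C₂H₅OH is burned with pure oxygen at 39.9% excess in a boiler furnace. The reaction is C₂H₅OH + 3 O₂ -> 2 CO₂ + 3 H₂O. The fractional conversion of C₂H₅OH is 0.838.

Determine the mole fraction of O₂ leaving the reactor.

0.279

Stoichiometric O₂ = 3 × 352 = 1056 mol; O₂ fed = 1056 × 1.399 = 1477 mol.
Fuel reacted = 0.838 × 352 → ξ = 295 mol.
Outlet (n = n₀ + ν ξ):
  C₂H₅OH: 352 − 1(295) = 57.02
  O₂: 1477 − 3(295) = 592.4
  CO₂: 0 + 2(295) = 590
  H₂O: 0 + 3(295) = 884.9
Total out = 2124 mol; y_O₂ = 592.4 / 2124 = 0.2789.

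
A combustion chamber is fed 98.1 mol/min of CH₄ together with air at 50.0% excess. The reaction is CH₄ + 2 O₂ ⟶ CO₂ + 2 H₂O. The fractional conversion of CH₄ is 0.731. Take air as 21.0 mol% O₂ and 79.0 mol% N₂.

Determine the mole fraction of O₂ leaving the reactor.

0.101

Stoichiometric O₂ = 2 × 98.1 = 196.2 mol/min; O₂ fed = 196.2 × 1.500 = 294.3 mol/min.
N₂ fed = 294.3 × 79/21 = 1107 mol/min.
Fuel reacted = 0.731 × 98.1 → ξ = 71.71 mol/min.
Outlet (n = n₀ + ν ξ):
  CH₄: 98.1 − 1(71.71) = 26.39
  O₂: 294.3 − 2(71.71) = 150.9
  N₂: 1107 (inert)
  CO₂: 0 + 1(71.71) = 71.71
  H₂O: 0 + 2(71.71) = 143.4
Total out = 1500 mol/min; y_O₂ = 150.9 / 1500 = 0.1006.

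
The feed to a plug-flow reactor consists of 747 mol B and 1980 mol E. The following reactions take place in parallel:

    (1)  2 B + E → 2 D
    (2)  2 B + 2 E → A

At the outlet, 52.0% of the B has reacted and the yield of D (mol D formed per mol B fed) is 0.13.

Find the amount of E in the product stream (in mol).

1640 mol

Yield of D: 2ξ₁ / 747 = 0.13 → ξ₁ = 48.55 mol.
Conversion of B: 2ξ₁ + 2ξ₂ = 0.52 × 747 = 388.4 → ξ₂ = 145.7 mol.
Outlet amounts (n = n₀ + Σ ν·ξ):
  B: 747 − 2(48.55) − 2(145.7) = 358.6
  E: 1980 − 1(48.55) − 2(145.7) = 1640
  D: 0 + 2(48.55) = 97.11
  A: 0 + 1(145.7) = 145.7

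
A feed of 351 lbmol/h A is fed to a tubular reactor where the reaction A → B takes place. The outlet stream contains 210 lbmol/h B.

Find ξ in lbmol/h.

ξ = 210 lbmol/h

For B: n = n₀ + 1ξ → 210 = 0 + 1ξ, giving ξ = 210 lbmol/h.
Outlet amounts (n = n₀ + ν ξ):
  A: 351 − 1(210) = 141
  B: 0 + 1(210) = 210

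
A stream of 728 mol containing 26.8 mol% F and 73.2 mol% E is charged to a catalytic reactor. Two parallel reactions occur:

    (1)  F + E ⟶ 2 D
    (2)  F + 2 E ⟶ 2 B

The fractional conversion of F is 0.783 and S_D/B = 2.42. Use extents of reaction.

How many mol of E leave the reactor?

335 mol

Conversion of F: F consumed = 0.783 × 195.1 = 152.8 mol = 1ξ₁ + 1ξ₂.
Selectivity: 2ξ₁ / (2ξ₂) = 2.42 → ξ₁ = 2.42 ξ₂.
Substitute: (1·2.42 + 1) ξ₂ = 152.8 → ξ₂ = 44.67 mol, ξ₁ = 108.1 mol.
Outlet amounts (n = n₀ + Σ ν·ξ):
  F: 195.1 − 1(108.1) − 1(44.67) = 42.34
  E: 532.9 − 1(108.1) − 2(44.67) = 335.5
  D: 0 + 2(108.1) = 216.2
  B: 0 + 2(44.67) = 89.34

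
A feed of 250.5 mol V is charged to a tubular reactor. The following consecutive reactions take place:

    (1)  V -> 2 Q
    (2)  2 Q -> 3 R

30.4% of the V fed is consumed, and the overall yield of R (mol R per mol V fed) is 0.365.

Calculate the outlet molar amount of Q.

Conversion of V: V consumed = 1ξ₁ = 0.304 × 250.5 → ξ₁ = 76.15 mol.
Yield of R: 3ξ₂ / 250.5 = 0.365 → ξ₂ = 30.48 mol.
Outlet amounts (n = n₀ + Σ ν·ξ):
  V: 250.5 − 1(76.15) = 174.3
  Q: 0 + 2(76.15) − 2(30.48) = 91.35
  R: 0 + 3(30.48) = 91.43

91.3 mol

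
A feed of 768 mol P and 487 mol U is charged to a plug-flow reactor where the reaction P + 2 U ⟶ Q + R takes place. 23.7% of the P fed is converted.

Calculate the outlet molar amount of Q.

182 mol

P reacted = 0.237 × 768 = 182 mol; ν_P = −1, so ξ = 182/1 = 182 mol.
Outlet amounts (n = n₀ + ν ξ):
  P: 768 − 1(182) = 586
  U: 487 − 2(182) = 123
  Q: 0 + 1(182) = 182
  R: 0 + 1(182) = 182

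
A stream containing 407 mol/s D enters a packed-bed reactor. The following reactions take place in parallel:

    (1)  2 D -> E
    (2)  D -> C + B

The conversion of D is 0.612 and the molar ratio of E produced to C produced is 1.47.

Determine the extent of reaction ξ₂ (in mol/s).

ξ₂ = 63.2 mol/s

Conversion of D: D consumed = 0.612 × 407 = 249.1 mol/s = 2ξ₁ + 1ξ₂.
Selectivity: 1ξ₁ / (1ξ₂) = 1.47 → ξ₁ = 1.47 ξ₂.
Substitute: (2·1.47 + 1) ξ₂ = 249.1 → ξ₂ = 63.22 mol/s, ξ₁ = 92.93 mol/s.
Outlet amounts (n = n₀ + Σ ν·ξ):
  D: 407 − 2(92.93) − 1(63.22) = 157.9
  E: 0 + 1(92.93) = 92.93
  C: 0 + 1(63.22) = 63.22
  B: 0 + 1(63.22) = 63.22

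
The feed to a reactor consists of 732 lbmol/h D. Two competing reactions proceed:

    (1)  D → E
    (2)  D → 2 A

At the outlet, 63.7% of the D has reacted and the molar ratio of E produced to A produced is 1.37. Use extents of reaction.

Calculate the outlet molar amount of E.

342 lbmol/h

Conversion of D: D consumed = 0.637 × 732 = 466.3 lbmol/h = 1ξ₁ + 1ξ₂.
Selectivity: 1ξ₁ / (2ξ₂) = 1.37 → ξ₁ = 2.74 ξ₂.
Substitute: (1·2.74 + 1) ξ₂ = 466.3 → ξ₂ = 124.7 lbmol/h, ξ₁ = 341.6 lbmol/h.
Outlet amounts (n = n₀ + Σ ν·ξ):
  D: 732 − 1(341.6) − 1(124.7) = 265.7
  E: 0 + 1(341.6) = 341.6
  A: 0 + 2(124.7) = 249.3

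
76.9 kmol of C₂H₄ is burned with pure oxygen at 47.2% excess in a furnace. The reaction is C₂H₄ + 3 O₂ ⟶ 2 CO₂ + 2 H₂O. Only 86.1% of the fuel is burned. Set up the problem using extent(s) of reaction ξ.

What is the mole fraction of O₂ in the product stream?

0.338

Stoichiometric O₂ = 3 × 76.9 = 230.7 kmol; O₂ fed = 230.7 × 1.472 = 339.6 kmol.
Fuel reacted = 0.861 × 76.9 → ξ = 66.21 kmol.
Outlet (n = n₀ + ν ξ):
  C₂H₄: 76.9 − 1(66.21) = 10.69
  O₂: 339.6 − 3(66.21) = 141
  CO₂: 0 + 2(66.21) = 132.4
  H₂O: 0 + 2(66.21) = 132.4
Total out = 416.5 kmol; y_O₂ = 141 / 416.5 = 0.3384.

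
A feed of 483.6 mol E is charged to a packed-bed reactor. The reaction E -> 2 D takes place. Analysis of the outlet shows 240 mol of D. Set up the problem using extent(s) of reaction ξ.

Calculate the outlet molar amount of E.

364 mol

For D: n = n₀ + 2ξ → 240 = 0 + 2ξ, giving ξ = 120 mol.
Outlet amounts (n = n₀ + ν ξ):
  E: 483.6 − 1(120) = 363.6
  D: 0 + 2(120) = 240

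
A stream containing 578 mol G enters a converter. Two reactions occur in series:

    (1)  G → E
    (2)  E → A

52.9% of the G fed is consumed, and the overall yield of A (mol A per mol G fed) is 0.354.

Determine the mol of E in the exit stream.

101 mol

Conversion of G: G consumed = 1ξ₁ = 0.529 × 578 → ξ₁ = 305.8 mol.
Yield of A: 1ξ₂ / 578 = 0.354 → ξ₂ = 204.6 mol.
Outlet amounts (n = n₀ + Σ ν·ξ):
  G: 578 − 1(305.8) = 272.2
  E: 0 + 1(305.8) − 1(204.6) = 101.2
  A: 0 + 1(204.6) = 204.6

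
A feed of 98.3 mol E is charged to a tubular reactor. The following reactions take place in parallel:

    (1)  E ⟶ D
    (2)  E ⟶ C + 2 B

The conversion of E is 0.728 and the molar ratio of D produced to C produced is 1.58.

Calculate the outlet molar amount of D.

43.8 mol

Conversion of E: E consumed = 0.728 × 98.3 = 71.56 mol = 1ξ₁ + 1ξ₂.
Selectivity: 1ξ₁ / (1ξ₂) = 1.58 → ξ₁ = 1.58 ξ₂.
Substitute: (1·1.58 + 1) ξ₂ = 71.56 → ξ₂ = 27.74 mol, ξ₁ = 43.83 mol.
Outlet amounts (n = n₀ + Σ ν·ξ):
  E: 98.3 − 1(43.83) − 1(27.74) = 26.74
  D: 0 + 1(43.83) = 43.83
  C: 0 + 1(27.74) = 27.74
  B: 0 + 2(27.74) = 55.47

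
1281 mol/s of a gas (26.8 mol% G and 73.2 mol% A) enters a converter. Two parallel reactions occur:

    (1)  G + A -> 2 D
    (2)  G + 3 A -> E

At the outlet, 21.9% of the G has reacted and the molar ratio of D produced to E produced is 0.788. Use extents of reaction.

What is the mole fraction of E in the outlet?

Conversion of G: G consumed = 0.219 × 343.3 = 75.18 mol/s = 1ξ₁ + 1ξ₂.
Selectivity: 2ξ₁ / (1ξ₂) = 0.788 → ξ₁ = 0.394 ξ₂.
Substitute: (1·0.394 + 1) ξ₂ = 75.18 → ξ₂ = 53.93 mol/s, ξ₁ = 21.25 mol/s.
Outlet amounts (n = n₀ + Σ ν·ξ):
  G: 343.3 − 1(21.25) − 1(53.93) = 268.1
  A: 937.7 − 1(21.25) − 3(53.93) = 754.6
  D: 0 + 2(21.25) = 42.5
  E: 0 + 1(53.93) = 53.93
Total out = 1119 mol/s; y_E = 53.93 / 1119 = 0.04819.

0.0482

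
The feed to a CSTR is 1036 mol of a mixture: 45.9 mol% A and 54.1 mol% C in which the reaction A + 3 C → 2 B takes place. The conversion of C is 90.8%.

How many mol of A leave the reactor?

306 mol

C reacted = 0.908 × 560.5 = 508.9 mol; ν_C = −3, so ξ = 508.9/3 = 169.6 mol.
Outlet amounts (n = n₀ + ν ξ):
  A: 475.5 − 1(169.6) = 305.9
  C: 560.5 − 3(169.6) = 51.56
  B: 0 + 2(169.6) = 339.3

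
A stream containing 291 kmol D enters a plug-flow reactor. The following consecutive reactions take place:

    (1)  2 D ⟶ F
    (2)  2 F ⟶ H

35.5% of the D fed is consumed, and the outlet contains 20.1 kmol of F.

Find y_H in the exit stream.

Conversion of D: D consumed = 2ξ₁ = 0.355 × 291 → ξ₁ = 51.65 kmol.
F balance: n_F = 0 + 1ξ₁ − 2ξ₂ = 20.1 → ξ₂ = (1·51.65 − 20.1)/2 = 15.78 kmol.
Outlet amounts (n = n₀ + Σ ν·ξ):
  D: 291 − 2(51.65) = 187.7
  F: 0 + 1(51.65) − 2(15.78) = 20.1
  H: 0 + 1(15.78) = 15.78
Total out = 223.6 kmol; y_H = 15.78 / 223.6 = 0.07056.

0.0706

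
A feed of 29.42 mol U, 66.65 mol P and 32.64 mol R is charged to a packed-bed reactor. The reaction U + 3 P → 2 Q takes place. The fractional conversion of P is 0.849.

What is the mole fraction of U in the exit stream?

P reacted = 0.849 × 66.65 = 56.59 mol; ν_P = −3, so ξ = 56.59/3 = 18.86 mol.
Outlet amounts (n = n₀ + ν ξ):
  U: 29.42 − 1(18.86) = 10.56
  P: 66.65 − 3(18.86) = 10.06
  Q: 0 + 2(18.86) = 37.72
  R: 32.64 (inert)
Total out = 90.99 mol; y_U = 10.56 / 90.99 = 0.116.

0.116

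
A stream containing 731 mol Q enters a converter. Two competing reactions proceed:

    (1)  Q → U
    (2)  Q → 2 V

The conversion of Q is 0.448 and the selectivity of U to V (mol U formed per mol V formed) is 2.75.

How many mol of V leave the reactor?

101 mol

Conversion of Q: Q consumed = 0.448 × 731 = 327.5 mol = 1ξ₁ + 1ξ₂.
Selectivity: 1ξ₁ / (2ξ₂) = 2.75 → ξ₁ = 5.5 ξ₂.
Substitute: (1·5.5 + 1) ξ₂ = 327.5 → ξ₂ = 50.38 mol, ξ₁ = 277.1 mol.
Outlet amounts (n = n₀ + Σ ν·ξ):
  Q: 731 − 1(277.1) − 1(50.38) = 403.5
  U: 0 + 1(277.1) = 277.1
  V: 0 + 2(50.38) = 100.8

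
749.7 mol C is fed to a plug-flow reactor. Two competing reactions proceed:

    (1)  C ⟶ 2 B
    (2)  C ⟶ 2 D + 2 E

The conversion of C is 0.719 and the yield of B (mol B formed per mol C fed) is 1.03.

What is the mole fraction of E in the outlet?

0.192

Yield of B: 2ξ₁ / 749.7 = 1.03 → ξ₁ = 386.1 mol.
Conversion of C: 1ξ₁ + 1ξ₂ = 0.719 × 749.7 = 539 → ξ₂ = 152.9 mol.
Outlet amounts (n = n₀ + Σ ν·ξ):
  C: 749.7 − 1(386.1) − 1(152.9) = 210.7
  B: 0 + 2(386.1) = 772.2
  D: 0 + 2(152.9) = 305.9
  E: 0 + 2(152.9) = 305.9
Total out = 1595 mol; y_E = 305.9 / 1595 = 0.1918.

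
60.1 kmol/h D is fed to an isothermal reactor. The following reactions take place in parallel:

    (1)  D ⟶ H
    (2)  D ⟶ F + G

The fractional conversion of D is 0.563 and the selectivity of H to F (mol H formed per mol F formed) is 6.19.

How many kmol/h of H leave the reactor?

29.1 kmol/h

Conversion of D: D consumed = 0.563 × 60.1 = 33.84 kmol/h = 1ξ₁ + 1ξ₂.
Selectivity: 1ξ₁ / (1ξ₂) = 6.19 → ξ₁ = 6.19 ξ₂.
Substitute: (1·6.19 + 1) ξ₂ = 33.84 → ξ₂ = 4.706 kmol/h, ξ₁ = 29.13 kmol/h.
Outlet amounts (n = n₀ + Σ ν·ξ):
  D: 60.1 − 1(29.13) − 1(4.706) = 26.26
  H: 0 + 1(29.13) = 29.13
  F: 0 + 1(4.706) = 4.706
  G: 0 + 1(4.706) = 4.706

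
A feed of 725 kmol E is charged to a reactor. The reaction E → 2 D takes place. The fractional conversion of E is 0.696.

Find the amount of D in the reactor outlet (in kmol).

E reacted = 0.696 × 725 = 504.6 kmol; ν_E = −1, so ξ = 504.6/1 = 504.6 kmol.
Outlet amounts (n = n₀ + ν ξ):
  E: 725 − 1(504.6) = 220.4
  D: 0 + 2(504.6) = 1009

1010 kmol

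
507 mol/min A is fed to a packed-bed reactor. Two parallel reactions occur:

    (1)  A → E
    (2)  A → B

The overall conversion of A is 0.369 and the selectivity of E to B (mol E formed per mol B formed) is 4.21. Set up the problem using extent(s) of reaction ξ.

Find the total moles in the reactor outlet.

Conversion of A: A consumed = 0.369 × 507 = 187.1 mol/min = 1ξ₁ + 1ξ₂.
Selectivity: 1ξ₁ / (1ξ₂) = 4.21 → ξ₁ = 4.21 ξ₂.
Substitute: (1·4.21 + 1) ξ₂ = 187.1 → ξ₂ = 35.91 mol/min, ξ₁ = 151.2 mol/min.
Outlet amounts (n = n₀ + Σ ν·ξ):
  A: 507 − 1(151.2) − 1(35.91) = 319.9
  E: 0 + 1(151.2) = 151.2
  B: 0 + 1(35.91) = 35.91
Total out = 319.9 + 151.2 + 35.91 = 507 mol/min.

507 mol/min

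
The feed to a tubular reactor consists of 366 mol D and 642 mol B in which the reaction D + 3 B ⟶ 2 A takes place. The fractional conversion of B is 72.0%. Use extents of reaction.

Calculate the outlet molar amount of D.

B reacted = 0.72 × 642 = 462.2 mol; ν_B = −3, so ξ = 462.2/3 = 154.1 mol.
Outlet amounts (n = n₀ + ν ξ):
  D: 366 − 1(154.1) = 211.9
  B: 642 − 3(154.1) = 179.8
  A: 0 + 2(154.1) = 308.2

212 mol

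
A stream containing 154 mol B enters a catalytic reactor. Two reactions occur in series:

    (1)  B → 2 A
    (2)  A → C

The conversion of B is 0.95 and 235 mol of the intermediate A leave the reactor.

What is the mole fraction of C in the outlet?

Conversion of B: B consumed = 1ξ₁ = 0.95 × 154 → ξ₁ = 146.3 mol.
A balance: n_A = 0 + 2ξ₁ − 1ξ₂ = 235 → ξ₂ = (2·146.3 − 235)/1 = 57.6 mol.
Outlet amounts (n = n₀ + Σ ν·ξ):
  B: 154 − 1(146.3) = 7.7
  A: 0 + 2(146.3) − 1(57.6) = 235
  C: 0 + 1(57.6) = 57.6
Total out = 300.3 mol; y_C = 57.6 / 300.3 = 0.1918.

0.192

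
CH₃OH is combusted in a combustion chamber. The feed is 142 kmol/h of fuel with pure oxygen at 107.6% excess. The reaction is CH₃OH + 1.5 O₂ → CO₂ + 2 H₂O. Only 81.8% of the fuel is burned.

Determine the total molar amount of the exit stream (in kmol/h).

Stoichiometric O₂ = 1.5 × 142 = 213 kmol/h; O₂ fed = 213 × 2.076 = 442.2 kmol/h.
Fuel reacted = 0.818 × 142 → ξ = 116.2 kmol/h.
Outlet (n = n₀ + ν ξ):
  CH₃OH: 142 − 1(116.2) = 25.84
  O₂: 442.2 − 1.5(116.2) = 268
  CO₂: 0 + 1(116.2) = 116.2
  H₂O: 0 + 2(116.2) = 232.3
Total out = 25.84 + 268 + 116.2 + 232.3 = 642.3 kmol/h.

642 kmol/h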